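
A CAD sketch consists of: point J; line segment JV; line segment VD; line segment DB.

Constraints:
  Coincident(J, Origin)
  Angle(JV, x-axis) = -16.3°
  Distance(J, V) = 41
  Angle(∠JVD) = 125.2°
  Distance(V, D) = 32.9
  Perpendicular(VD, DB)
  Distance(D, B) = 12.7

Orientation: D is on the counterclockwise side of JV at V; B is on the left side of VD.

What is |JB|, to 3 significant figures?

60.2

J is at the origin; JV runs at -16.3° with length 41.0, so V = 41.0·(cos -16.3°, sin -16.3°) = (39.4, -11.5). ∠JVD = 125.2°, so VD runs at -16.3° + (180° − 125.2°) = 38.5° from the x-axis; with |VD| = 32.9, D = V + 32.9·(cos 38.5°, sin 38.5°) = (65.1, 8.97). The perpendicularity gives DB at right angles to VD; with |DB| = 12.7 on the left of VD, B = D + 12.7·(-0.623, 0.783) = (57.2, 18.9). Then |JB| = |B − J| = 60.2.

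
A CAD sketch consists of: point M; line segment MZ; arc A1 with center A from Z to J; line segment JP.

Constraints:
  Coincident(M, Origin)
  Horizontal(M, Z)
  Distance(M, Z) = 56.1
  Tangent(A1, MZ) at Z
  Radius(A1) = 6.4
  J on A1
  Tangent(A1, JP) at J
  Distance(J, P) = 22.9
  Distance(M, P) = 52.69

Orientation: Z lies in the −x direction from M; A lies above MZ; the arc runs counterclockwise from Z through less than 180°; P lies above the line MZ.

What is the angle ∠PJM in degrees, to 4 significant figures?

83.54°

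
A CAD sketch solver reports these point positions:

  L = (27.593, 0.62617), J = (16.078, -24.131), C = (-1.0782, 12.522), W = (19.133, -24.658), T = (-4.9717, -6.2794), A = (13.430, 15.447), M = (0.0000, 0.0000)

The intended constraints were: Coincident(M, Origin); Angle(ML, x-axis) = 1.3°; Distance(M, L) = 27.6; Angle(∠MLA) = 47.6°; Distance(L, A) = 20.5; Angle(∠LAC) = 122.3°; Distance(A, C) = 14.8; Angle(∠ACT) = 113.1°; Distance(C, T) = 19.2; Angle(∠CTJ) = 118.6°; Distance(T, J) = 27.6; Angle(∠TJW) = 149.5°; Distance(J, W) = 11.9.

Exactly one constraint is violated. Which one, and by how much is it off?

Distance(J, W) = 11.9 — off by 8.80.

M = (0.00, 0.00) ✓; ML at 1.300° ✓; |ML| = 27.60 ✓; ∠MLA = 47.60° ✓; |LA| = 20.50 ✓; ∠LAC = 122.3° ✓; |AC| = 14.80 ✓; ∠ACT = 113.1° ✓; |CT| = 19.20 ✓; ∠CTJ = 118.6° ✓; |TJ| = 27.60 ✓; ∠TJW = 149.5° ✓; |JW| = 3.100 ✗.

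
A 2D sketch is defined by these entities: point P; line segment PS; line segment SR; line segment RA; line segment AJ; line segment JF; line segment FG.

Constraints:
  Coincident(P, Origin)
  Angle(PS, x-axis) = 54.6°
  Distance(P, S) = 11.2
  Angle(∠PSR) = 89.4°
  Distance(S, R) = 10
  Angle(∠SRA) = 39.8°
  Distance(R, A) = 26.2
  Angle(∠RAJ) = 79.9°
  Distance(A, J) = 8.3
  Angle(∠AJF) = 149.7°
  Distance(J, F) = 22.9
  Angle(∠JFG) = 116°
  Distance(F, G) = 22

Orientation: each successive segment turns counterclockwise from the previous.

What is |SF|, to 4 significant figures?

19.34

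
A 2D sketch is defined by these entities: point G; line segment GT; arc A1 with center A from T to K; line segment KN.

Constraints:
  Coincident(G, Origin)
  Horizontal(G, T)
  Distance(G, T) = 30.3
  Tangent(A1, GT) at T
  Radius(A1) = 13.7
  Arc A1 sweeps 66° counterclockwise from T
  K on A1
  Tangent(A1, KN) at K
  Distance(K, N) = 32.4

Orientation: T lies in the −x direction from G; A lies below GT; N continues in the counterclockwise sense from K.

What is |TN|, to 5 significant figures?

45.645

On A1, T sits at bearing 90° from A; a 66° counterclockwise sweep puts K at bearing 156°, so K = A + 13.7·(cos 156°, sin 156°) = (-42.816, -8.1277). A1 meets KN tangentially, so AK is at right angles to KN, so KN runs along (−sin 156°, cos 156°); with |KN| = 32.4, N = (-55.994, -37.727). Then |TN| = |N − T| = 45.645.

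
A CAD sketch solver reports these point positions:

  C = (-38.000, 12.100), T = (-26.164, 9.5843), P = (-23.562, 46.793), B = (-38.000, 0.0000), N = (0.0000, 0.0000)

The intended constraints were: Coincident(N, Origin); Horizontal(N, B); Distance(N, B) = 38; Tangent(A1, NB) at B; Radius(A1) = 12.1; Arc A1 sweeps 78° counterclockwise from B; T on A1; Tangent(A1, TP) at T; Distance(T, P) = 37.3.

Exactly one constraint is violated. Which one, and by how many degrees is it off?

Tangent(A1, TP) at T — off by 8.00°.

N = (0.00, 0.00) ✓; N.y = 0.00, B.y = 0.00 ✓; |NB| = 38.00 ✓; ∠(CB, BN) = 90.00° ✓; |CB| = 12.10 ✓; bearing(C→T) − bearing(C→B) = 78.00° ✓; |CT| = 12.10 ✓; ∠(CT, TP) = 82.00° ✗; |TP| = 37.30 ✓.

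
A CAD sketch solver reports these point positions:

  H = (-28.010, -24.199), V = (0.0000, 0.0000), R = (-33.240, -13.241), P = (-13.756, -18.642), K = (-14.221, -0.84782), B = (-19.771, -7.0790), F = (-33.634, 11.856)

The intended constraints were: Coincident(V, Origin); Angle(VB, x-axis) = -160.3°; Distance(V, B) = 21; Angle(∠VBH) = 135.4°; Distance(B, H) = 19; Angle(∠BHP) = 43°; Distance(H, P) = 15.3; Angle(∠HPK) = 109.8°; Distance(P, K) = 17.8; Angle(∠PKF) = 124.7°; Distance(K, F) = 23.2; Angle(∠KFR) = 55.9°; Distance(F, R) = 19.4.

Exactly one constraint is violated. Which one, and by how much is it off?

Distance(F, R) = 19.4 — off by 5.70.

V = (0.00, 0.00) ✓; VB at -160.3° ✓; |VB| = 21.00 ✓; ∠VBH = 135.4° ✓; |BH| = 19.00 ✓; ∠BHP = 43.00° ✓; |HP| = 15.30 ✓; ∠HPK = 109.8° ✓; |PK| = 17.80 ✓; ∠PKF = 124.7° ✓; |KF| = 23.20 ✓; ∠KFR = 55.90° ✓; |FR| = 25.10 ✗.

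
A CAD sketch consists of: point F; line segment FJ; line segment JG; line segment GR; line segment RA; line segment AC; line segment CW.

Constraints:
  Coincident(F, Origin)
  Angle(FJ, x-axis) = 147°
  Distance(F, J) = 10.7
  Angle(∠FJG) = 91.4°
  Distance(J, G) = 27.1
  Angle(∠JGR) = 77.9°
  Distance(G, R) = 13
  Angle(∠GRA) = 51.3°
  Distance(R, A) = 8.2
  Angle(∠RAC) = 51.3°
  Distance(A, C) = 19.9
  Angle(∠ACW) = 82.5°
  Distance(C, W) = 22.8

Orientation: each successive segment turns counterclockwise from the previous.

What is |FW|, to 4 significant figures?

40.82

F is at the origin; FJ runs at 147.0° with length 10.7, so J = (-8.974, 5.828). ∠FJG = 91.4° gives JG at -124.4° from the x-axis; with |JG| = 27.1, G = (-24.28, -16.53). ∠JGR = 77.9° gives GR at -22.30° from the x-axis; with |GR| = 13.0, R = (-12.26, -21.47). ∠GRA = 51.3° gives RA at 106.4° from the x-axis; with |RA| = 8.2, A = (-14.57, -13.60). ∠RAC = 51.3° gives AC at -124.9° from the x-axis; with |AC| = 19.9, C = (-25.96, -29.92). ∠ACW = 82.5° gives CW at -27.40° from the x-axis; with |CW| = 22.8, W = (-5.715, -40.41). Then |FW| = |W − F| = 40.82.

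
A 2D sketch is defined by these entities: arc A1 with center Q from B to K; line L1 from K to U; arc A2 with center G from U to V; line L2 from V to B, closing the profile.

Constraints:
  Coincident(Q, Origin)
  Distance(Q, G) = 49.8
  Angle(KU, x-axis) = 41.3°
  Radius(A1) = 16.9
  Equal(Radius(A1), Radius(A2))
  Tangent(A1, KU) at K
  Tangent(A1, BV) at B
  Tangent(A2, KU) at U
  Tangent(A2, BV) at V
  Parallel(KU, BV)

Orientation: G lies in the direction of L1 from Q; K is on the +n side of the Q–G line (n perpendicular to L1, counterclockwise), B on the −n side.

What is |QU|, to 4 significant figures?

52.59

The slot axis is L1's direction at 41.3°, so u = (cos 41.3°, sin 41.3°) = (0.7513, 0.6600) and n = (−sin 41.3°, cos 41.3°) = (-0.6600, 0.7513). Q is at the origin and G lies 49.8 along u from Q, so G = 49.8·u = (37.41, 32.87). Tangency of A1 to both parallel lines with radius 16.9 puts K and B at Q ± 16.9·n: K = (-11.15, 12.70), B = (11.15, -12.70). Equal radii place U and V the same way about G: U = G + 16.9·n = (26.26, 45.56), V = G − 16.9·n = (48.57, 20.17). Then |QU| = |U − Q| = 52.59.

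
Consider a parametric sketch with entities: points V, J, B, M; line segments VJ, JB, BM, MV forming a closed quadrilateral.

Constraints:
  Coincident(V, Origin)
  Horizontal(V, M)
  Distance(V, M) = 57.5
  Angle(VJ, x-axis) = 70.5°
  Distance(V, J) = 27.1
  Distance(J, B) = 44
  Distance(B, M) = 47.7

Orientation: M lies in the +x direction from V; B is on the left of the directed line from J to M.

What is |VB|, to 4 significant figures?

66.69

V is at the origin; VM is horizontal with |VM| = 57.5 and M in +x, so M = (57.5, 0). VJ runs at 70.5° with |VJ| = 27.1, so J = (9.046, 25.55). B is determined by |JB| = 44.0 and |BM| = 47.7 together: it lies at the intersection of circle(J, 44.0) and circle(M, 47.7). With |JM| = 54.78, the foot of the radical line on JM is 24.29 from J and the perpendicular offset is √(44.0² − 24.29²) = 36.69. Taking the left-of-JM solution: B = (47.64, 46.67).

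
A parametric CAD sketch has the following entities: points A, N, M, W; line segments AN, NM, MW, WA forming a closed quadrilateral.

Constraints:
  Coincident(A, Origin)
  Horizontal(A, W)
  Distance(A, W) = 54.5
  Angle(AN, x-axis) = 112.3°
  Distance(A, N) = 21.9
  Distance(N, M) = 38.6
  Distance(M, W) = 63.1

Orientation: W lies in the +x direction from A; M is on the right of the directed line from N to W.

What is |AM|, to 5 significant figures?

19.192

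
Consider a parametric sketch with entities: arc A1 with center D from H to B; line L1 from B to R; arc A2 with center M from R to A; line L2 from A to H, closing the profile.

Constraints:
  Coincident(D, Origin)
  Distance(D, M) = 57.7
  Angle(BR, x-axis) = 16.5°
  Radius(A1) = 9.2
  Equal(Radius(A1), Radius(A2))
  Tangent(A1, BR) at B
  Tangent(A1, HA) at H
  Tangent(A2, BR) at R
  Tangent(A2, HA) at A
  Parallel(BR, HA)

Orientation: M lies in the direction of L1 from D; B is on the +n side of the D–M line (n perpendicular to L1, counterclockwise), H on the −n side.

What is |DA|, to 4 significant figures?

58.43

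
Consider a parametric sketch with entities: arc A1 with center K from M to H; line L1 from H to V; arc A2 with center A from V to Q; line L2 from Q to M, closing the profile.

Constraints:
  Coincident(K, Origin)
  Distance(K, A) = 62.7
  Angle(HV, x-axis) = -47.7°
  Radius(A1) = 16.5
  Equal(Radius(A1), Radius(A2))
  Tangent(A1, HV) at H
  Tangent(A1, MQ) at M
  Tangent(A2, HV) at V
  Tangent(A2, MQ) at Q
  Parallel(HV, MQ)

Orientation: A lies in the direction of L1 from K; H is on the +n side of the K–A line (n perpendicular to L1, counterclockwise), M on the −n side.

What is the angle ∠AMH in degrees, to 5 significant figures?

75.256°

K is at the origin and A lies 62.7 along u from K, so A = 62.7·u = (42.198, -46.375). Tangency of A1 to both parallel lines with radius 16.5 puts H and M at K ± 16.5·n: H = (12.204, 11.105), M = (-12.204, -11.105). Then cos ∠AMH = MA·MH / (|MA||MH|), giving 75.256°.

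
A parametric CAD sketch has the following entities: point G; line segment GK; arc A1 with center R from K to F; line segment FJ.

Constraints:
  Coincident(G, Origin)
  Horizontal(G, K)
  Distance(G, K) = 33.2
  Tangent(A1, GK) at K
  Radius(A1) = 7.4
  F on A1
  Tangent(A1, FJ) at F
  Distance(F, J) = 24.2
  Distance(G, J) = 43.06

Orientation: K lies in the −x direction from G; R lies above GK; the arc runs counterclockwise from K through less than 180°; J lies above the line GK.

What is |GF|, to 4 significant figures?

27.12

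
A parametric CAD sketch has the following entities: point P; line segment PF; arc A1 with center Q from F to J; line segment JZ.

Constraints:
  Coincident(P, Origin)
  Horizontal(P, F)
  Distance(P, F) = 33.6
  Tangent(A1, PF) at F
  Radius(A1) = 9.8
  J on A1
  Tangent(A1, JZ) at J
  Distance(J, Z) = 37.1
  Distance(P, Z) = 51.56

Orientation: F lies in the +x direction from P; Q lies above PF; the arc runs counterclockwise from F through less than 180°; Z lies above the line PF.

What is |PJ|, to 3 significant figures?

44.5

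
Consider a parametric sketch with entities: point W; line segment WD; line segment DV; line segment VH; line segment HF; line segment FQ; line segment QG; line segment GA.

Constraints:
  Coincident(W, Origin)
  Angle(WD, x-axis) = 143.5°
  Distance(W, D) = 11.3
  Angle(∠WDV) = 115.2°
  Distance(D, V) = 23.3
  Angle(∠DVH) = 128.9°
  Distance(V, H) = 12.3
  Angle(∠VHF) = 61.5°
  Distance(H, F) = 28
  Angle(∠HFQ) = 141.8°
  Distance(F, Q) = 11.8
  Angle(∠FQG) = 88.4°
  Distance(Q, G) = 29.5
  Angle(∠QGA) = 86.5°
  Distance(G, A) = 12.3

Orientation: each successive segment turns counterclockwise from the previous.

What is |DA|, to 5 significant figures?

20.414

W is at the origin; WD runs at 143.5° with length 11.3, so D = (-9.0836, 6.7215). ∠WDV = 115.2° gives DV at -151.70° from the x-axis; with |DV| = 23.3, V = (-29.599, -4.3248). ∠DVH = 128.9° gives VH at -100.60° from the x-axis; with |VH| = 12.3, H = (-31.861, -16.415). ∠VHF = 61.5° gives HF at 17.900° from the x-axis; with |HF| = 28.0, F = (-5.2167, -7.8089). ∠HFQ = 141.8° gives FQ at 56.100° from the x-axis; with |FQ| = 11.8, Q = (1.3647, 1.9853). ∠FQG = 88.4° gives QG at 147.70° from the x-axis; with |QG| = 29.5, G = (-23.570, 17.749). ∠QGA = 86.5° gives GA at -118.80° from the x-axis; with |GA| = 12.3, A = (-29.496, 6.9701). Then |DA| = |A − D| = 20.414.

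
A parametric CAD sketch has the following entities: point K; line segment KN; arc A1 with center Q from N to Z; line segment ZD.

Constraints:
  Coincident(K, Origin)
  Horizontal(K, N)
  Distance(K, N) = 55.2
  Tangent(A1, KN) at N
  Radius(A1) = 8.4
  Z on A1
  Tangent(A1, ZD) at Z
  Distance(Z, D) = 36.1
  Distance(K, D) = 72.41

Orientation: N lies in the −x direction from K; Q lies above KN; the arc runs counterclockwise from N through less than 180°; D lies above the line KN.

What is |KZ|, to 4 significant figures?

48.25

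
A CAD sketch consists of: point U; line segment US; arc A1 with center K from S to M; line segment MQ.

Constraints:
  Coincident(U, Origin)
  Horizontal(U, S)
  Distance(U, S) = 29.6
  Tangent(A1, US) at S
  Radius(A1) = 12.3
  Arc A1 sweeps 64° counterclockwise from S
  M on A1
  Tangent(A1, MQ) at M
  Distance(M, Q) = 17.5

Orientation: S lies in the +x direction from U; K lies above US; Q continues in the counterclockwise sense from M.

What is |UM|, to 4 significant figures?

41.24

Since A1 is tangent to US there, KS ⟂ US, so K = S + (0, 12.3) = (29.60, 12.30). On A1, S sits at bearing -90° from K; a 64° counterclockwise sweep puts M at bearing -26°, so M = K + 12.3·(cos -26°, sin -26°) = (40.66, 6.908). Then |UM| = |M − U| = 41.24.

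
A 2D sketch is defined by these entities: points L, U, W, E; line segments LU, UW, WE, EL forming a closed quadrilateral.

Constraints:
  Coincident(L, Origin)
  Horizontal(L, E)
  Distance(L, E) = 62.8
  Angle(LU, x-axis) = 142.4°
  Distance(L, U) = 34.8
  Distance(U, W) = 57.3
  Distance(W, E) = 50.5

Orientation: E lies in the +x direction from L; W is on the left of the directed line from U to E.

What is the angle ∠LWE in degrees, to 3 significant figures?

81.4°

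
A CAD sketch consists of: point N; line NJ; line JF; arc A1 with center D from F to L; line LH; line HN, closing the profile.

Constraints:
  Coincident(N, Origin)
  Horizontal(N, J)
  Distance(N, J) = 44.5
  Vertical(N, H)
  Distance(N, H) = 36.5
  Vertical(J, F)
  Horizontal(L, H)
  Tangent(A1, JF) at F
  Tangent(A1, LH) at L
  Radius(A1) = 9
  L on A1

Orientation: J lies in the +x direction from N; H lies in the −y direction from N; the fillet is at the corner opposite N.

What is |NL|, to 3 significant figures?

50.9

The virtual corner opposite N is at (44.5, -36.5). Since A1 is tangent to JF there, DF ⟂ JF and A1 meets LH tangentially, so DL is at right angles to LH, with radius 9.0, so the center D sits 9.0 in from both sides at D = (35.5, -27.5). That places the tangent points at F = (44.5, -27.5) on JF and L = (35.5, -36.5) on LH. Then |NL| = |L − N| = 50.9.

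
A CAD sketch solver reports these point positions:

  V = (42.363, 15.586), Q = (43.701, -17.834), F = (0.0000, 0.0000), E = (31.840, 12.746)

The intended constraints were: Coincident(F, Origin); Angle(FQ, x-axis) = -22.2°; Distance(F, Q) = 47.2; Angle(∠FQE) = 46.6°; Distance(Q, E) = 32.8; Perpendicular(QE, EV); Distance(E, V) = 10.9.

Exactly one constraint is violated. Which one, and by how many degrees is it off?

Perpendicular(QE, EV) — off by 6.10°.

F = (0.00, 0.00) ✓; FQ at -22.20° ✓; |FQ| = 47.20 ✓; ∠FQE = 46.60° ✓; |QE| = 32.80 ✓; ∠(QE, EV) = 96.10° ✗; |EV| = 10.90 ✓.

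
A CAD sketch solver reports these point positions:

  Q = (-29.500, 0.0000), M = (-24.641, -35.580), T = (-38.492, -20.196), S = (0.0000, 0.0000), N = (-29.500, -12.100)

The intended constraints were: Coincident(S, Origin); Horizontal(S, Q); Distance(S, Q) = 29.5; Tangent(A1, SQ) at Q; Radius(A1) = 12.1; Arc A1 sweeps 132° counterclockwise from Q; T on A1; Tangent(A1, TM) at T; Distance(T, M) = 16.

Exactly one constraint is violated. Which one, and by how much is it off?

Distance(T, M) = 16 — off by 4.70.

S = (0.00, 0.00) ✓; S.y = 0.00, Q.y = 0.00 ✓; |SQ| = 29.50 ✓; ∠(NQ, QS) = 90.00° ✓; |NQ| = 12.10 ✓; bearing(N→T) − bearing(N→Q) = 132.0° ✓; |NT| = 12.10 ✓; ∠(NT, TM) = 90.00° ✓; |TM| = 20.70 ✗.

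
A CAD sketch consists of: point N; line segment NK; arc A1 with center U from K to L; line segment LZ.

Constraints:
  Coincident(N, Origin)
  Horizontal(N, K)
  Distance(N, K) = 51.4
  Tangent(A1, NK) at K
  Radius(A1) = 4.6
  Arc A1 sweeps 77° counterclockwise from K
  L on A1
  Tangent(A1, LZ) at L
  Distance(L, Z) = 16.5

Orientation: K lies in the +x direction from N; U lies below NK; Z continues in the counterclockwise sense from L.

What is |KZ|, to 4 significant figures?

21.28

N is at the origin; NK is horizontal with |NK| = 51.4 and K on the +x side, so K = (51.40, 0.000). Since A1 is tangent to NK there, UK ⟂ NK, so U = K + (0, -4.6) = (51.40, -4.600). On A1, K sits at bearing 90° from U; a 77° counterclockwise sweep puts L at bearing 167°, so L = U + 4.6·(cos 167°, sin 167°) = (46.92, -3.565). Since A1 is tangent to LZ there, UL ⟂ LZ, so LZ runs along (−sin 167°, cos 167°); with |LZ| = 16.5, Z = (43.21, -19.64). Then |KZ| = |Z − K| = 21.28.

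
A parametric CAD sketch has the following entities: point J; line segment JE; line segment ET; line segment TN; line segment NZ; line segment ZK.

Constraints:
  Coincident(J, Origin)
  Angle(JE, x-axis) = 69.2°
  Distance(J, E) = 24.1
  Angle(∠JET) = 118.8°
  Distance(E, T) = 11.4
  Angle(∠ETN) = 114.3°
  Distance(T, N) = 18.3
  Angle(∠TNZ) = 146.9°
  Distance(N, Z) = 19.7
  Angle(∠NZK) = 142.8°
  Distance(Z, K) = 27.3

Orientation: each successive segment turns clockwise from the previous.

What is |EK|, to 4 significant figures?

55.24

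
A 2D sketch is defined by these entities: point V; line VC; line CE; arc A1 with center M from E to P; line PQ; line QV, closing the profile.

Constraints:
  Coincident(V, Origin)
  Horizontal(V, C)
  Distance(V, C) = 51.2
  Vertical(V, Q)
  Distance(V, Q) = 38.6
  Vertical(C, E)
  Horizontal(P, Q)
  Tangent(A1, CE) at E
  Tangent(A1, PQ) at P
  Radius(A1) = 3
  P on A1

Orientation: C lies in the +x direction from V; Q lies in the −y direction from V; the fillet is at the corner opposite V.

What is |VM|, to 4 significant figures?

59.92

V is at the origin; V and C share the same y with |VC| = 51.2 and C on the +x side, so C = (51.20, 0.000). VQ is vertical with |VQ| = 38.6 and Q on the −y side, so Q = (0.000, -38.60). The virtual corner opposite V is at (51.20, -38.60). A1 meets CE tangentially, so ME is at right angles to CE and tangency of A1 to PQ means the radius MP is perpendicular to PQ, with radius 3.0, so the center M sits 3.0 in from both sides at M = (48.20, -35.60). Then |VM| = |M − V| = 59.92.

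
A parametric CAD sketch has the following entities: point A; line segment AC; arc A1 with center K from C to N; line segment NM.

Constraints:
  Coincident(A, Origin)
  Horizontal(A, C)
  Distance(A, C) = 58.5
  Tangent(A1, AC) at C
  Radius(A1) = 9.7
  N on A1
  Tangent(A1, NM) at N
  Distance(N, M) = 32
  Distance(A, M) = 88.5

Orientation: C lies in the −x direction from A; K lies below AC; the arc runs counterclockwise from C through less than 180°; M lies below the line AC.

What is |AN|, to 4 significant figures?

67.31

Checks: |KN| = 9.700 ✓; ∠(KN, NM) = 90.00° ✓; |NM| = 32.00 ✓; |AM| = 88.50 ✓.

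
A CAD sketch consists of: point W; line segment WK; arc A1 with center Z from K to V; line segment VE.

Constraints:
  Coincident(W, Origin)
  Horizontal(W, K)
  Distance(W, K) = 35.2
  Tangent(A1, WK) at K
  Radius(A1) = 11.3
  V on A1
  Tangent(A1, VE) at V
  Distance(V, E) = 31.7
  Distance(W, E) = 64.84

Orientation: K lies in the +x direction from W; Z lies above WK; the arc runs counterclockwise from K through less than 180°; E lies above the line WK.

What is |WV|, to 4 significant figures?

47.54

W is at the origin; W and K share the same y with |WK| = 35.2 and K on the +x side, so K = (35.20, 0.000). Tangency of A1 to WK means the radius ZK is perpendicular to WK, so Z = K + (0, 11.3) = (35.20, 11.30). Since ZV ⟂ VE (tangency), |ZE| = √(11.3² + 31.7²) = 33.65 regardless of where V sits on A1. So E lies on both circle(W, 64.84) and circle(Z, 33.65); the above-WK intersection is E = (49.66, 41.69). V is the foot of the tangent from E: V = (46.44, 10.15).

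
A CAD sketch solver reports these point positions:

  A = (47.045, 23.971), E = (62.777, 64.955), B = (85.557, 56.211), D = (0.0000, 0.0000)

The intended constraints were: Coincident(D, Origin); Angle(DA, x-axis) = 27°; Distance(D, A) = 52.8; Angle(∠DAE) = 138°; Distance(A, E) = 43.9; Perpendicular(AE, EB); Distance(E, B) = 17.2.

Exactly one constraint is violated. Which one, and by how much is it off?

Distance(E, B) = 17.2 — off by 7.20.

D = (0.00, 0.00) ✓; DA at 27.00° ✓; |DA| = 52.80 ✓; ∠DAE = 138.0° ✓; |AE| = 43.90 ✓; ∠(AE, EB) = 90.00° ✓; |EB| = 24.40 ✗.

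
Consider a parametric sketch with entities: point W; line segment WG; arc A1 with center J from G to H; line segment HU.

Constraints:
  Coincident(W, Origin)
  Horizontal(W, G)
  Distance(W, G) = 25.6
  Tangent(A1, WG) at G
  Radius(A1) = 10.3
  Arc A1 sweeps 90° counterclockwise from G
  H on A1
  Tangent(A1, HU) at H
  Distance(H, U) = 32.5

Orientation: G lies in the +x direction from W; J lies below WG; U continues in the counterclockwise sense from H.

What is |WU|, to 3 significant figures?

45.5

On A1, G sits at bearing 90° from J; a 90° counterclockwise sweep puts H at bearing 180°, so H = J + 10.3·(cos 180°, sin 180°) = (15.3, -10.3). The tangent condition forces JH to be normal to HU, so HU runs along (−sin 180°, cos 180°); with |HU| = 32.5, U = (15.3, -42.8). Then |WU| = |U − W| = 45.5.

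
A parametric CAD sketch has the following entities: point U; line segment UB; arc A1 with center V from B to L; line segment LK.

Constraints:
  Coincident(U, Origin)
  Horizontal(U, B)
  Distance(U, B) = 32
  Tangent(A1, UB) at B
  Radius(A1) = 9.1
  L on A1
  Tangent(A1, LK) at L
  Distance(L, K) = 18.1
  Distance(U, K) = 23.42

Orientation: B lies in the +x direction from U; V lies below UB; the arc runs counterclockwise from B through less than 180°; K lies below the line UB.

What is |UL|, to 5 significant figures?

24.859

Checks: |VL| = 9.100 ✓; ∠(VL, LK) = 90.00° ✓; |LK| = 18.10 ✓; |UK| = 23.42 ✓.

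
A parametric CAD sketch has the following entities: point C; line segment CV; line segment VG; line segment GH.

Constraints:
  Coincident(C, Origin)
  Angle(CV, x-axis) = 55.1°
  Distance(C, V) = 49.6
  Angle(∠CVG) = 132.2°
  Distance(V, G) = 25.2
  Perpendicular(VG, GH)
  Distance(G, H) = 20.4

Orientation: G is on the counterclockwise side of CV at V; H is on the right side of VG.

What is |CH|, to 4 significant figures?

81.79

C is at the origin; CV runs at 55.1° with length 49.6, so V = 49.6·(cos 55.1°, sin 55.1°) = (28.38, 40.68). ∠CVG = 132.2°, so VG runs at 55.1° + (180° − 132.2°) = 102.9° from the x-axis; with |VG| = 25.2, G = V + 25.2·(cos 102.9°, sin 102.9°) = (22.75, 65.24). The perpendicularity gives GH at right angles to VG; with |GH| = 20.4 on the right of VG, H = G + 20.4·(0.9748, 0.2233) = (42.64, 69.80). Then |CH| = |H − C| = 81.79.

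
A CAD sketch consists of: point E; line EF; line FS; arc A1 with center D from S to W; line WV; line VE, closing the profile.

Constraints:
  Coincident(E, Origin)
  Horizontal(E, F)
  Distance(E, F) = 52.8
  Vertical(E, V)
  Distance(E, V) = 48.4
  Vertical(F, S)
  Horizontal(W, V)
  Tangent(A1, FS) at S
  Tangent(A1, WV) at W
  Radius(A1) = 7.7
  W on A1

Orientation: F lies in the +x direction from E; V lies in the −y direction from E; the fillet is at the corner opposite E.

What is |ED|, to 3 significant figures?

60.7

E is at the origin; EF is horizontal with |EF| = 52.8 and F on the +x side, so F = (52.8, 0.00). EV is vertical with |EV| = 48.4 and V on the −y side, so V = (0.00, -48.4). The virtual corner opposite E is at (52.8, -48.4). Since A1 is tangent to FS there, DS ⟂ FS and the tangent condition forces DW to be normal to WV, with radius 7.7, so the center D sits 7.7 in from both sides at D = (45.1, -40.7). Then |ED| = |D − E| = 60.7.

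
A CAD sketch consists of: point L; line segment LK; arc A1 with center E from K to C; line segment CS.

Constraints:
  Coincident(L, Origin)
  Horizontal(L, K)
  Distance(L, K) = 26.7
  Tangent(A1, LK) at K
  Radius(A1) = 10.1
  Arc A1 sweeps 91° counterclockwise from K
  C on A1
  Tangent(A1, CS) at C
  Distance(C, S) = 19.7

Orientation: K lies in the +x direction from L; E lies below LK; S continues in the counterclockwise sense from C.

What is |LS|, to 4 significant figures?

34.43

L is at the origin; LK is horizontal with |LK| = 26.7 and K on the +x side, so K = (26.70, 0.000). A1 meets LK tangentially, so EK is at right angles to LK, so E = K + (0, -10.1) = (26.70, -10.10). On A1, K sits at bearing 90° from E; a 91° counterclockwise sweep puts C at bearing 181°, so C = E + 10.1·(cos 181°, sin 181°) = (16.60, -10.28). A1 meets CS tangentially, so EC is at right angles to CS, so CS runs along (−sin 181°, cos 181°); with |CS| = 19.7, S = (16.95, -29.97). Then |LS| = |S − L| = 34.43.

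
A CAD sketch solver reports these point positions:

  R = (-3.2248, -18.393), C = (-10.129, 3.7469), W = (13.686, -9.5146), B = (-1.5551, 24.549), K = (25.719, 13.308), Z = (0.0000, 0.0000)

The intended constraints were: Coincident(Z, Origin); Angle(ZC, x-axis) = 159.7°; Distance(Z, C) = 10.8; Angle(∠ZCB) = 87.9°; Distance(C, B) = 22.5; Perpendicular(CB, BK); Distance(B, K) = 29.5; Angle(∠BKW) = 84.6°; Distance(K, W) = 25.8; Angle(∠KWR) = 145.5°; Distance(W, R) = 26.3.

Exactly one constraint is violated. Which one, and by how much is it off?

Distance(W, R) = 26.3 — off by 7.20.

Z = (0.00, 0.00) ✓; ZC at 159.7° ✓; |ZC| = 10.80 ✓; ∠ZCB = 87.90° ✓; |CB| = 22.50 ✓; ∠(CB, BK) = 90.00° ✓; |BK| = 29.50 ✓; ∠BKW = 84.60° ✓; |KW| = 25.80 ✓; ∠KWR = 145.5° ✓; |WR| = 19.10 ✗.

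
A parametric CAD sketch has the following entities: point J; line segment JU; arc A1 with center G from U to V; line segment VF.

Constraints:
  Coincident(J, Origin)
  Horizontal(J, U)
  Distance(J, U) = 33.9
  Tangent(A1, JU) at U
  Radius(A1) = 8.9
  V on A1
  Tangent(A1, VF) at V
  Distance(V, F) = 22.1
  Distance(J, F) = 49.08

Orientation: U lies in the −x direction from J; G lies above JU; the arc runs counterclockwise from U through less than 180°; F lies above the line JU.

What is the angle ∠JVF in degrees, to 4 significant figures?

145.5°

Checks: |GV| = 8.900 ✓; ∠(GV, VF) = 90.00° ✓; |VF| = 22.10 ✓; |JF| = 49.08 ✓.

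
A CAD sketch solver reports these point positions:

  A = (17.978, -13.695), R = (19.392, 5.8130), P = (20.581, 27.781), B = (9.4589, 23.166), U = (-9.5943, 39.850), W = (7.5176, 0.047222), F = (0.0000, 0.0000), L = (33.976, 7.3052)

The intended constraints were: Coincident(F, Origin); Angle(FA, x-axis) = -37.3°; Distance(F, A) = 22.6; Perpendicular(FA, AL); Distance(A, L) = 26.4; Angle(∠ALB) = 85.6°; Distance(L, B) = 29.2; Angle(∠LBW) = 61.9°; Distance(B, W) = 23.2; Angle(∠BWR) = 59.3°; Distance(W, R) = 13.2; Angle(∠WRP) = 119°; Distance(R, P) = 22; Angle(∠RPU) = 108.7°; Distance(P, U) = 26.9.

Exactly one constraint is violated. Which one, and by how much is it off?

Distance(P, U) = 26.9 — off by 5.60.

F = (0.00, 0.00) ✓; FA at -37.30° ✓; |FA| = 22.60 ✓; ∠(FA, AL) = 90.00° ✓; |AL| = 26.40 ✓; ∠ALB = 85.60° ✓; |LB| = 29.20 ✓; ∠LBW = 61.90° ✓; |BW| = 23.20 ✓; ∠BWR = 59.30° ✓; |WR| = 13.20 ✓; ∠WRP = 119.0° ✓; |RP| = 22.00 ✓; ∠RPU = 108.7° ✓; |PU| = 32.50 ✗.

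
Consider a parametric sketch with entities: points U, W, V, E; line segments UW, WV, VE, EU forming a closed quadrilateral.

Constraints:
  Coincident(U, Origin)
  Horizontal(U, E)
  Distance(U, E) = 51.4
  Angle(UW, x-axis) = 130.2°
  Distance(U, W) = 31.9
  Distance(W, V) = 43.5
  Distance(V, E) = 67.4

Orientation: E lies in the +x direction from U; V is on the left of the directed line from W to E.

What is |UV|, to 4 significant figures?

55.22

U is at the origin; U and E share the same y with |UE| = 51.4 and E in +x, so E = (51.4, 0). UW runs at 130.2° with |UW| = 31.9, so W = (-20.59, 24.37). V is determined by |WV| = 43.5 and |VE| = 67.4 together: it lies at the intersection of circle(W, 43.5) and circle(E, 67.4). With |WE| = 76.00, the foot of the radical line on WE is 20.56 from W and the perpendicular offset is √(43.5² − 20.56²) = 38.33. Taking the left-of-WE solution: V = (11.18, 54.08).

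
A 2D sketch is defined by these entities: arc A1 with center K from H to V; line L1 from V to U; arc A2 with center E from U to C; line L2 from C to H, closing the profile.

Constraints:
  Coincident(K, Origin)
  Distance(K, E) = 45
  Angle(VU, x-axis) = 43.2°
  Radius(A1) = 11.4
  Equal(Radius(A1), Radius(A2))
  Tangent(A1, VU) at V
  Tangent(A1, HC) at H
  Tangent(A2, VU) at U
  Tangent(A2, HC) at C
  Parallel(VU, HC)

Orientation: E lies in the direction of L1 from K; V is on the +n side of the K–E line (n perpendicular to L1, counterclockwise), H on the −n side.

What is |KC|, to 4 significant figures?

46.42

The slot axis is L1's direction at 43.2°, so u = (cos 43.2°, sin 43.2°) = (0.7290, 0.6845) and n = (−sin 43.2°, cos 43.2°) = (-0.6845, 0.7290). K is at the origin and E lies 45.0 along u from K, so E = 45.0·u = (32.80, 30.80). Tangency of A1 to both parallel lines with radius 11.4 puts V and H at K ± 11.4·n: V = (-7.804, 8.310), H = (7.804, -8.310). Equal radii place U and C the same way about E: U = E + 11.4·n = (25.00, 39.11), C = E − 11.4·n = (40.61, 22.49). Then |KC| = |C − K| = 46.42.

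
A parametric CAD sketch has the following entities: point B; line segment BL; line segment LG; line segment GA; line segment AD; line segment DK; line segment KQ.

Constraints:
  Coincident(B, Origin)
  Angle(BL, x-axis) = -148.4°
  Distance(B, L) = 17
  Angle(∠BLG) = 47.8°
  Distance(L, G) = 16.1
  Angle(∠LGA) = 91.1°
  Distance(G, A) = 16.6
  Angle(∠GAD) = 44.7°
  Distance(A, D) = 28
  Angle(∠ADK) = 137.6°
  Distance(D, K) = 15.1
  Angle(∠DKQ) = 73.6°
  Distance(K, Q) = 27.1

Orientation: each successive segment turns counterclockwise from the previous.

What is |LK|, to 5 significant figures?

18.563

B is at the origin; BL runs at -148.4° with length 17.0, so L = (-14.479, -8.9078). ∠BLG = 47.8° gives LG at -16.200° from the x-axis; with |LG| = 16.1, G = (0.98137, -13.400). ∠LGA = 91.1° gives GA at 72.700° from the x-axis; with |GA| = 16.6, A = (5.9178, 2.4495). ∠GAD = 44.7° gives AD at -152.00° from the x-axis; with |AD| = 28.0, D = (-18.805, -10.696). ∠ADK = 137.6° gives DK at -109.60° from the x-axis; with |DK| = 15.1, K = (-23.870, -24.921). Then |LK| = |K − L| = 18.563.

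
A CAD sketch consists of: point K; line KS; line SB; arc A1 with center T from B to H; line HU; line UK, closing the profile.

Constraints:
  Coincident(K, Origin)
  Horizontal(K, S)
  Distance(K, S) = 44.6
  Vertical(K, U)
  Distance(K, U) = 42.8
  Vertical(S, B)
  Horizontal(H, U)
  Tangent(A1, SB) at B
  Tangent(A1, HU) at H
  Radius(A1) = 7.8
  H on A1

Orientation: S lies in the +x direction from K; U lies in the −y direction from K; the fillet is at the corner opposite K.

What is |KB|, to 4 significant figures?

56.69

K is at the origin; K and S share the same y with |KS| = 44.6 and S on the +x side, so S = (44.60, 0.000). K and U share the same x with |KU| = 42.8 and U on the −y side, so U = (0.000, -42.80). The virtual corner opposite K is at (44.60, -42.80). A1 meets SB tangentially, so TB is at right angles to SB and since A1 is tangent to HU there, TH ⟂ HU, with radius 7.8, so the center T sits 7.8 in from both sides at T = (36.80, -35.00). That places the tangent points at B = (44.60, -35.00) on SB and H = (36.80, -42.80) on HU. Then |KB| = |B − K| = 56.69.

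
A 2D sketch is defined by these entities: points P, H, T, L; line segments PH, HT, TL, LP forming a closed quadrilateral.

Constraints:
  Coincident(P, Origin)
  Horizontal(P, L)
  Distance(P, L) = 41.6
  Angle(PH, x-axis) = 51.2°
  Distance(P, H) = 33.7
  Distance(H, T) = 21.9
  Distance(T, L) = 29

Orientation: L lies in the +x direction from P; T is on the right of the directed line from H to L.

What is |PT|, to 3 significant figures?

14.4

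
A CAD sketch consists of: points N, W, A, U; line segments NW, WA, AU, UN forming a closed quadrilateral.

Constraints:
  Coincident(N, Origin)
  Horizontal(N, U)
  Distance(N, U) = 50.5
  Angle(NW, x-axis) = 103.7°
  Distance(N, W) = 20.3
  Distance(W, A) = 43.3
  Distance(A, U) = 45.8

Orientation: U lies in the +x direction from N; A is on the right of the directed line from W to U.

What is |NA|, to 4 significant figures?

23.21

N is at the origin; NU is horizontal with |NU| = 50.5 and U in +x, so U = (50.5, 0). NW runs at 103.7° with |NW| = 20.3, so W = (-4.808, 19.72). A is determined by |WA| = 43.3 and |AU| = 45.8 together: it lies at the intersection of circle(W, 43.3) and circle(U, 45.8). With |WU| = 58.72, the foot of the radical line on WU is 27.46 from W and the perpendicular offset is √(43.3² − 27.46²) = 33.48. Taking the right-of-WU solution: A = (9.815, -21.03).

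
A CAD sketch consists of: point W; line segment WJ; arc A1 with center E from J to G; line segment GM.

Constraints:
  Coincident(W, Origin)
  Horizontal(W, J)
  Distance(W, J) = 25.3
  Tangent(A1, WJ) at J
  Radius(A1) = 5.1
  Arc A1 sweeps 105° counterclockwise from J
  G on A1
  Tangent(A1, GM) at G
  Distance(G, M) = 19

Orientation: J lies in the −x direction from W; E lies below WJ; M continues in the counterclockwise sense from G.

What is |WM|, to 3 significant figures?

35.4

W is at the origin; WJ is horizontal with |WJ| = 25.3 and J on the −x side, so J = (-25.3, 0.00). The tangent condition forces EJ to be normal to WJ, so E = J + (0, -5.1) = (-25.3, -5.10). On A1, J sits at bearing 90° from E; a 105° counterclockwise sweep puts G at bearing 195°, so G = E + 5.1·(cos 195°, sin 195°) = (-30.2, -6.42). The tangent condition forces EG to be normal to GM, so GM runs along (−sin 195°, cos 195°); with |GM| = 19.0, M = (-25.3, -24.8). Then |WM| = |M − W| = 35.4.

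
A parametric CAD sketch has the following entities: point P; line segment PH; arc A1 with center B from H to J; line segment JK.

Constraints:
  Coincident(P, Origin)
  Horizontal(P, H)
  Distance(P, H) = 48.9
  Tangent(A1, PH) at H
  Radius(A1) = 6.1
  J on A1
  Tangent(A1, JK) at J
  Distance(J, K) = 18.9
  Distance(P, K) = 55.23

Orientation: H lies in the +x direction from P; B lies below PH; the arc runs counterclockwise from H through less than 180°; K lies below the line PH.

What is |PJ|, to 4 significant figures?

43.80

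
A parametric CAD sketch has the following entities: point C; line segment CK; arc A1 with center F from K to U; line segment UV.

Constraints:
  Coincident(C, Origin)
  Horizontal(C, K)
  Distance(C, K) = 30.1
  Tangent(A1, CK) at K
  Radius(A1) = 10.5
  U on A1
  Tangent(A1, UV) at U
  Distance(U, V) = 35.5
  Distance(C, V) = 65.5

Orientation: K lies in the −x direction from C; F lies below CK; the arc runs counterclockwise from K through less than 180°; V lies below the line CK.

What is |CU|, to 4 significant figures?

40.73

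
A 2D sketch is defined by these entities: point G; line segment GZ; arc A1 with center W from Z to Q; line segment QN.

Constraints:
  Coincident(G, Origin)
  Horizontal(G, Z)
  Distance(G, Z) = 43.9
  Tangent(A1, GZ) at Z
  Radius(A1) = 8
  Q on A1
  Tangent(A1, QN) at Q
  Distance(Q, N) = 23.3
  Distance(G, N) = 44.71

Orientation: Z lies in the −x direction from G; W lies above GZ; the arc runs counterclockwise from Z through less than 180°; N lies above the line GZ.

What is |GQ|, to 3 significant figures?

36.6

Checks: |WQ| = 8.000 ✓; ∠(WQ, QN) = 90.00° ✓; |QN| = 23.30 ✓; |GN| = 44.71 ✓.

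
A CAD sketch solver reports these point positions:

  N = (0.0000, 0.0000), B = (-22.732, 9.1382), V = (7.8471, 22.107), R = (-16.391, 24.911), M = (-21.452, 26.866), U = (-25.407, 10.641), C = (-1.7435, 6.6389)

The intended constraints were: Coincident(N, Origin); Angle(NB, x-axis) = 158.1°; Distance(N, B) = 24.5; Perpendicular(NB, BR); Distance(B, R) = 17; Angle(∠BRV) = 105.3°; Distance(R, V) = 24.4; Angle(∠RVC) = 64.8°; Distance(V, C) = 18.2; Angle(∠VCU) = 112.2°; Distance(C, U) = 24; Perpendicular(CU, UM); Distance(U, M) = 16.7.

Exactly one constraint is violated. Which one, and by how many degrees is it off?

Perpendicular(CU, UM) — off by 4.10°.

N = (0.00, 0.00) ✓; NB at 158.1° ✓; |NB| = 24.50 ✓; ∠(NB, BR) = 90.00° ✓; |BR| = 17.00 ✓; ∠BRV = 105.3° ✓; |RV| = 24.40 ✓; ∠RVC = 64.80° ✓; |VC| = 18.20 ✓; ∠VCU = 112.2° ✓; |CU| = 24.00 ✓; ∠(CU, UM) = 94.10° ✗; |UM| = 16.70 ✓.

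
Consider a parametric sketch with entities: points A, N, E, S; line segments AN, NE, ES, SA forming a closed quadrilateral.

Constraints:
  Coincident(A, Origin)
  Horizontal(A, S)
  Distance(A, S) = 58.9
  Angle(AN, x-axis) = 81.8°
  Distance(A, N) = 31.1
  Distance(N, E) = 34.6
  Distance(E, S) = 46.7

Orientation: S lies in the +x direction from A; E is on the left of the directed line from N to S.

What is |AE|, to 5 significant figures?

55.787

A is at the origin; AS is horizontal with |AS| = 58.9 and S in +x, so S = (58.9, 0). AN runs at 81.8° with |AN| = 31.1, so N = (4.4358, 30.782). E is determined by |NE| = 34.6 and |ES| = 46.7 together: it lies at the intersection of circle(N, 34.6) and circle(S, 46.7). With |NS| = 62.561, the foot of the radical line on NS is 23.418 from N and the perpendicular offset is √(34.6² − 23.418²) = 25.470. Taking the left-of-NS solution: E = (37.355, 41.433).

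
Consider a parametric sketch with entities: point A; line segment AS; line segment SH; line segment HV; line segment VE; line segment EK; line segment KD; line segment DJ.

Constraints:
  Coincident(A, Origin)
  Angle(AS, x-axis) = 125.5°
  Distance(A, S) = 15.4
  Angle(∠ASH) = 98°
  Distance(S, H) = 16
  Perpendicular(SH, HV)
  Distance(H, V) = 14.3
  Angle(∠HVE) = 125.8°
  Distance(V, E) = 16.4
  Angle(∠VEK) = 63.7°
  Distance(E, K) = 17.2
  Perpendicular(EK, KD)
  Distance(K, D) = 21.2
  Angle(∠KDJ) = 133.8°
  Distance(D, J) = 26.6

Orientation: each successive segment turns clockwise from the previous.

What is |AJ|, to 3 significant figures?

44.4

The perpendicularity gives KD at right angles to EK, so KD runs at 53.0°; with |KD| = 21.2, D = (8.48, 24.3). ∠KDJ = 133.8° gives DJ at 6.80° from the x-axis; with |DJ| = 26.6, J = (34.9, 27.5). Then |AJ| = |J − A| = 44.4.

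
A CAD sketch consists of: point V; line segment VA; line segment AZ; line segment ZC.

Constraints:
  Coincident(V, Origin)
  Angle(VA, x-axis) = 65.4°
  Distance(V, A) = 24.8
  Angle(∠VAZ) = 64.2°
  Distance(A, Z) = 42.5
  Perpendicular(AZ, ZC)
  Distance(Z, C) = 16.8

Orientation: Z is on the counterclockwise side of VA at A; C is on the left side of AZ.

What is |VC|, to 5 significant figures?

32.185

V is at the origin; VA runs at 65.4° with length 24.8, so A = 24.8·(cos 65.4°, sin 65.4°) = (10.324, 22.549). ∠VAZ = 64.2°, so AZ runs at 65.4° + (180° − 64.2°) = 181.20° from the x-axis; with |AZ| = 42.5, Z = A + 42.5·(cos 181.20°, sin 181.20°) = (-32.167, 21.659). AZ ⟂ ZC; with |ZC| = 16.8 on the left of AZ, C = Z + 16.8·(0.020942, -0.99978) = (-31.815, 4.8627). Then |VC| = |C − V| = 32.185.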